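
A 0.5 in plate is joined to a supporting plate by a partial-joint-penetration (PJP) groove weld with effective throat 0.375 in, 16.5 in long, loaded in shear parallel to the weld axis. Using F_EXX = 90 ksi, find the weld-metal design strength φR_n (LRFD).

φR_n ≈ 251 kip

Effective throat (given) t_e = 0.375 in.
A_we = 0.375 × 16.5 = 6.188 in².
F_nw = 0.6 F_EXX = 54 ksi.
φR_n = 0.75 × 54 × 6.188 = 250.6 kip.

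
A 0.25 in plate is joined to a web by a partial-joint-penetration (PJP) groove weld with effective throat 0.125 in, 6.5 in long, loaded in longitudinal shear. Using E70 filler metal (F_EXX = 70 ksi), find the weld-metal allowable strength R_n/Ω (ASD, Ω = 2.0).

R_n/Ω ≈ 17.1 kips

Effective throat (given) t_e = 0.125 in.
A_we = 0.125 × 6.5 = 0.8125 in².
F_nw = 0.6 F_EXX = 42 ksi.
R_n/Ω = (42 × 0.8125) / 2.0 = 17.06 kips.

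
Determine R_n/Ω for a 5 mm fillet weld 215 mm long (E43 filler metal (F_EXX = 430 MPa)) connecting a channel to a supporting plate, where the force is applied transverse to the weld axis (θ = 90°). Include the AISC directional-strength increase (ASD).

R_n/Ω ≈ 147 kN

t_e = 0.707 × 5 = 3.535 mm; A_we = 3.535 × 215 = 760 mm².
Directional factor: 1.0 + 0.5 sin^1.5(90°) = 1.5.
F_nw = 0.6 × 430 × 1.5 = 387 MPa.
R_n/Ω = (387 × 760) / 2.0 × 10⁻³ = 147.1 kN.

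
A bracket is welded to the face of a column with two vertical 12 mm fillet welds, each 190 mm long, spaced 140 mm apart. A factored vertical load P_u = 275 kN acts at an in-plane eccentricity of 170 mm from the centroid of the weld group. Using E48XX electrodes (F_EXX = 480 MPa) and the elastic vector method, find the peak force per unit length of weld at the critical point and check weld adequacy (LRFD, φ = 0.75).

Total weld length L_w = 380 mm. Treat welds as unit-width lines.
Polar moment about centroid: J = 2[d³/12 + d(b/2)²] = 2[190³/12 + 190×70²] = 3005000 mm³.
Direct shear f_v = P/L_w = 275×10³ / 380 = 723.7 N/mm (vertical).
Torsion M = P·e = 275×10³ × 170 = 46750000 N·mm.
Critical point at (x, y) = (70, 95) from centroid. f_tx = M·y/J = 1478 N/mm; f_ty = M·x/J = 1089 N/mm.
Resultant f_max = √[f_tx² + (f_v + f_ty)²] = √[1478² + (723.7 + 1089)²] = 2339 N/mm.
Capacity per unit length: φr_n = 0.75 × 0.6 × 480 × (0.707 × 12) = 1833 N/mm.
2339 > 1833 → NOT adequate.

f_max ≈ 2340 N/mm; NOT adequate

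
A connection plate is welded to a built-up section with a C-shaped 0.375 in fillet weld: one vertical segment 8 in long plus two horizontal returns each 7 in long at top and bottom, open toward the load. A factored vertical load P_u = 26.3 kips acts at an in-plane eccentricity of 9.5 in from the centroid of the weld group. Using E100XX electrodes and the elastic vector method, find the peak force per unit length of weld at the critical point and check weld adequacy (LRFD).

E100XX → F_EXX = 100 ksi.
Total weld length L_w = 22 in. Treat welds as unit-width lines.
Centroid: x̄ = 2×7×3.5 / 22 = 2.227 in from the vertical weld.
Polar moment about centroid: J = I_x + I_y = [8³/12 + 2×7×4²] + [8×2.227² + 2(7³/12 + 7×1.273²)] = 386.2 in³.
Direct shear f_v = P/L_w = 26.3 / 22 = 1.195 kip/in (vertical).
Torsion M = P·e = 26.3 × 9.5 = 249.85 kip·in.
Critical point at (x, y) = (4.773, 4) from centroid. f_tx = M·y/J = 2.588 kip/in; f_ty = M·x/J = 3.088 kip/in.
Resultant f_max = √[f_tx² + (f_v + f_ty)²] = √[2.588² + (1.195 + 3.088)²] = 5.004 kip/in.
Capacity per unit length: φr_n = 0.75 × 0.6 × 100 × (0.707 × 0.375) = 11.93 kip/in.
5.004 ≤ 11.93 → adequate.

f_max ≈ 5 kip/in; adequate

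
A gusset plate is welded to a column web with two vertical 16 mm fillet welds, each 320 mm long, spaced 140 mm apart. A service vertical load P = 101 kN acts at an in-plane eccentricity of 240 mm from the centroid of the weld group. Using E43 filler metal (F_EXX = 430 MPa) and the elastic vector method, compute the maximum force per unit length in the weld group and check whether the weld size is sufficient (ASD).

Total weld length L_w = 640 mm. Treat welds as unit-width lines.
Polar moment about centroid: J = 2[d³/12 + d(b/2)²] = 2[320³/12 + 320×70²] = 8597000 mm³.
Direct shear f_v = P/L_w = 101×10³ / 640 = 157.8 N/mm (vertical).
Torsion M = P·e = 101×10³ × 240 = 24240000 N·mm.
Critical point at (x, y) = (70, 160) from centroid. f_tx = M·y/J = 451.1 N/mm; f_ty = M·x/J = 197.4 N/mm.
Resultant f_max = √[f_tx² + (f_v + f_ty)²] = √[451.1² + (157.8 + 197.4)²] = 574.2 N/mm.
Capacity per unit length: r_n/Ω = (1/2.0) × 0.6 × 430 × (0.707 × 16) = 1459 N/mm.
574.2 ≤ 1459 → adequate.

f_max ≈ 574 N/mm; adequate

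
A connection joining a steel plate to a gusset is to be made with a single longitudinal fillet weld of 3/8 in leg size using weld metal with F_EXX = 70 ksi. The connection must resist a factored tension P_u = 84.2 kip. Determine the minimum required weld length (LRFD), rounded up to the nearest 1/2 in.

Throat t_e = 0.707 × 0.375 = 0.2651 in.
φr_n = 0.75 × 0.6 × 70 × 0.2651 = 8.351 kip/in.
L_req = P_u / φr_n = 84.2 / 8.351 = 10.08 in total.
Round up → use L = 10.5 in.

L = 10.5 in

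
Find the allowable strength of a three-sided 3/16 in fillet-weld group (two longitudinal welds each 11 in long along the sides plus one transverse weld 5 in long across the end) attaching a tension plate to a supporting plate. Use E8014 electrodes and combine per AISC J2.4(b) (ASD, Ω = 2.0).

E80XX → F_EXX = 80 ksi.
t_e = 0.707 × 0.1875 = 0.1326 in.
R_nwl = 0.6 × 80 × 0.1326 × 22 = 140 kips (longitudinal, 2 welds).
R_nwt = 0.6 × 80 × 0.1326 × 5 = 31.81 kips (transverse, base value).
(i) R_nwl + R_nwt = 171.8 kips; (ii) 0.85 R_nwl + 1.5 R_nwt = 166.7 kips.
R_n = max = 171.8 kips [governs: (i)]; R_n/Ω = 85.9 kips.

R_n/Ω ≈ 85.9 kips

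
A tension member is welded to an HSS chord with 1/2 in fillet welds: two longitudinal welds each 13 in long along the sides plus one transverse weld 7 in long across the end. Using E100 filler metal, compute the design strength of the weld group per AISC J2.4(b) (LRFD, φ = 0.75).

φR_n ≈ 525 kip

E100XX → F_EXX = 100 ksi.
t_e = 0.707 × 0.5 = 0.3535 in.
R_nwl = 0.6 × 100 × 0.3535 × 26 = 551.5 kip (longitudinal, 2 welds).
R_nwt = 0.6 × 100 × 0.3535 × 7 = 148.5 kip (transverse, base value).
(i) R_nwl + R_nwt = 699.9 kip; (ii) 0.85 R_nwl + 1.5 R_nwt = 691.4 kip.
R_n = max = 699.9 kip [governs: (i)]; φR_n = 524.9 kip.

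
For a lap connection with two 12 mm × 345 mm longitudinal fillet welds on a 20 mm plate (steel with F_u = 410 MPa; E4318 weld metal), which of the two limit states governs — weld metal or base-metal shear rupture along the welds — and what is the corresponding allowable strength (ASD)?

R_n/Ω ≈ 755 kN (weld metal governs)

E43XX → F_EXX = 430 MPa.
t_e = 0.707 × 12 = 8.484 mm; L = 690 mm.
Weld metal: R_n/Ω = (1/2.0) × 0.6 × 430 × 8.484 × 690 × 10⁻³ = 755.2 kN.
Base metal (shear rupture): R_n/Ω = (1/2.0) × 0.6 × 410 × 20 × 690 × 10⁻³ = 1697 kN.
Governing: weld metal.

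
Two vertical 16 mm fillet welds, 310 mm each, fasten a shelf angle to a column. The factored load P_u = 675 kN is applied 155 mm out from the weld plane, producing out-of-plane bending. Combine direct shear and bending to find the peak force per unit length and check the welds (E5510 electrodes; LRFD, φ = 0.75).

E55XX → F_EXX = 550 MPa.
L_w = 2 × 310 = 620 mm; section modulus (unit throat) S = 2 × L²/6 = 32030 mm².
Direct shear f_v = P/L_w = 675×10³/620 = 1089 N/mm.
Moment M = P × e = 675×10³ × 155 = 104620000 N·mm; bending f_b = M/S = 3266 N/mm.
f_max = √(f_v² + f_b²) = √(1089² + 3266²) = 3443 N/mm.
φr_n = 0.75 × 0.6 × 550 × (0.707 × 16) = 2800 N/mm → NOT adequate.

f_max ≈ 3440 N/mm; NOT adequate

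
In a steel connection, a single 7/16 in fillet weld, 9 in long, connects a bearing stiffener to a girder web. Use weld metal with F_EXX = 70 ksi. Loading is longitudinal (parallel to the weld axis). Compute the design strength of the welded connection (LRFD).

Effective throat t_e = 0.707 × 0.4375 = 0.3093 in.
Total length L = 9 in; A_we = 0.3093 × 9 = 2.784 in².
F_nw = 0.6 F_EXX = 0.6 × 70 = 42 ksi.
φR_n = 0.75 × 42 × 2.784 = 87.69 kips.

φR_n ≈ 87.7 kips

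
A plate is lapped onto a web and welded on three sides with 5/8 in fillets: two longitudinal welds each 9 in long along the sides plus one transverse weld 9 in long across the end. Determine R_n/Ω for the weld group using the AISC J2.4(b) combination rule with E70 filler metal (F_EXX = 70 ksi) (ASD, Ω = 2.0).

t_e = 0.707 × 0.625 = 0.4419 in.
R_nwl = 0.6 × 70 × 0.4419 × 18 = 334.1 kip (longitudinal, 2 welds).
R_nwt = 0.6 × 70 × 0.4419 × 9 = 167 kip (transverse, base value).
(i) R_nwl + R_nwt = 501.1 kip; (ii) 0.85 R_nwl + 1.5 R_nwt = 534.5 kip.
R_n = max = 534.5 kip [governs: (ii)]; R_n/Ω = 267.2 kip.

R_n/Ω ≈ 267 kip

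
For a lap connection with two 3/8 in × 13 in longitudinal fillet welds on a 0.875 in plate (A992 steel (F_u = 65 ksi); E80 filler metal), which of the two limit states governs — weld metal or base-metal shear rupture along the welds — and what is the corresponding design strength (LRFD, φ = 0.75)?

φR_n ≈ 248 kips (weld metal governs)

E80XX → F_EXX = 80 ksi.
t_e = 0.707 × 0.375 = 0.2651 in; L = 26 in.
Weld metal: φR_n = 0.75 × 0.6 × 80 × 0.2651 × 26 = 248.2 kips.
Base metal (shear rupture): φR_n = 0.75 × 0.6 × 65 × 0.875 × 26 = 665.4 kips.
Governing: weld metal.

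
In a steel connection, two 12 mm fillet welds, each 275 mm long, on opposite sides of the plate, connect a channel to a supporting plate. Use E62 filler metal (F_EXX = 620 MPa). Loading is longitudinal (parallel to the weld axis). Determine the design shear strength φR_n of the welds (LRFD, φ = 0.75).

φR_n ≈ 1300 kN

Effective throat t_e = 0.707 × 12 = 8.484 mm.
Total length L = 550 mm; A_we = 8.484 × 550 = 4666 mm².
F_nw = 0.6 F_EXX = 0.6 × 620 = 372 MPa.
φR_n = 0.75 × 372 × 4666 × 10⁻³ = 1302 kN.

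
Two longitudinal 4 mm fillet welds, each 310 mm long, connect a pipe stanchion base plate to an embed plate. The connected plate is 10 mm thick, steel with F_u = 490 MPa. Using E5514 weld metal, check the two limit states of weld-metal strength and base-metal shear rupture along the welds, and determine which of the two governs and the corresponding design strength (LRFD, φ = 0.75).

E55XX → F_EXX = 550 MPa.
t_e = 0.707 × 4 = 2.828 mm; L = 620 mm.
Weld metal: φR_n = 0.75 × 0.6 × 550 × 2.828 × 620 × 10⁻³ = 434 kN.
Base metal (shear rupture): φR_n = 0.75 × 0.6 × 490 × 10 × 620 × 10⁻³ = 1367 kN.
Governing: weld metal.

φR_n ≈ 434 kN (weld metal governs)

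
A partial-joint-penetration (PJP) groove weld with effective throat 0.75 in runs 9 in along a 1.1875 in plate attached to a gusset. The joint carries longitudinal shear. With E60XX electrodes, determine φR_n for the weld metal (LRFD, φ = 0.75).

φR_n ≈ 182 kips

E60XX → F_EXX = 60 ksi.
Effective throat (given) t_e = 0.75 in.
A_we = 0.75 × 9 = 6.75 in².
F_nw = 0.6 F_EXX = 36 ksi.
φR_n = 0.75 × 36 × 6.75 = 182.2 kips.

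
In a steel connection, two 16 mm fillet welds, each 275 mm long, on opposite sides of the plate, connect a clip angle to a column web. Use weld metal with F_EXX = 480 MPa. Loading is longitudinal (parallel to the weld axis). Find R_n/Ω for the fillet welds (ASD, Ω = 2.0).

R_n/Ω ≈ 896 kN

Effective throat t_e = 0.707 × 16 = 11.31 mm.
Total length L = 550 mm; A_we = 11.31 × 550 = 6222 mm².
F_nw = 0.6 F_EXX = 0.6 × 480 = 288 MPa.
R_n = 288 × 6222 × 10⁻³ = 1792 kN; R_n/Ω = 1792/2.0 = 895.9 kN.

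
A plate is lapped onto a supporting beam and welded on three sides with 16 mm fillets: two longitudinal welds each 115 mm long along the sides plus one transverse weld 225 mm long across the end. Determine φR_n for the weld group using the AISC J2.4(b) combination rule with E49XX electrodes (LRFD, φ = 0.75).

E49XX → F_EXX = 490 MPa.
t_e = 0.707 × 16 = 11.31 mm.
R_nwl = 0.6 × 490 × 11.31 × 230 × 10⁻³ = 764.9 kN (longitudinal, 2 welds).
R_nwt = 0.6 × 490 × 11.31 × 225 × 10⁻³ = 748.3 kN (transverse, base value).
(i) R_nwl + R_nwt = 1513 kN; (ii) 0.85 R_nwl + 1.5 R_nwt = 1773 kN.
R_n = max = 1773 kN [governs: (ii)]; φR_n = 1329 kN.

φR_n ≈ 1330 kN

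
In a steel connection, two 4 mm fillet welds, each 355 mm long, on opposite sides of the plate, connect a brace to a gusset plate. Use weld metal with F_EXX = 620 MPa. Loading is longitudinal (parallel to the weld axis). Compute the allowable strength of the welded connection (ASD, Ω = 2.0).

Effective throat t_e = 0.707 × 4 = 2.828 mm.
Total length L = 710 mm; A_we = 2.828 × 710 = 2008 mm².
F_nw = 0.6 F_EXX = 0.6 × 620 = 372 MPa.
R_n = 372 × 2008 × 10⁻³ = 746.9 kN; R_n/Ω = 746.9/2.0 = 373.5 kN.

R_n/Ω ≈ 373 kN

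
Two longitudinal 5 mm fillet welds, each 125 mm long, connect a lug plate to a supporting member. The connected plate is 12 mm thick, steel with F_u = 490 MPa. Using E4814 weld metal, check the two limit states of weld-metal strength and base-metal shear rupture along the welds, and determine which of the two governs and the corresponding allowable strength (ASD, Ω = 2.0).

E48XX → F_EXX = 480 MPa.
t_e = 0.707 × 5 = 3.535 mm; L = 250 mm.
Weld metal: R_n/Ω = (1/2.0) × 0.6 × 480 × 3.535 × 250 × 10⁻³ = 127.3 kN.
Base metal (shear rupture): R_n/Ω = (1/2.0) × 0.6 × 490 × 12 × 250 × 10⁻³ = 441 kN.
Governing: weld metal.

R_n/Ω ≈ 127 kN (weld metal governs)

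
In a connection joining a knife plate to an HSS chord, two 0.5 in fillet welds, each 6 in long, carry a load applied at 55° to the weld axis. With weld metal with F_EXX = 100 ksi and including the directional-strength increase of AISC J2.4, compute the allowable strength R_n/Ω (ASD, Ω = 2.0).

t_e = 0.707 × 0.5 = 0.3535 in; A_we = 0.3535 × 12 = 4.242 in².
Directional factor: 1.0 + 0.5 sin^1.5(55°) = 1.371.
F_nw = 0.6 × 100 × 1.371 = 82.24 ksi.
R_n/Ω = (82.24 × 4.242) / 2.0 = 174.4 kips.

R_n/Ω ≈ 174 kips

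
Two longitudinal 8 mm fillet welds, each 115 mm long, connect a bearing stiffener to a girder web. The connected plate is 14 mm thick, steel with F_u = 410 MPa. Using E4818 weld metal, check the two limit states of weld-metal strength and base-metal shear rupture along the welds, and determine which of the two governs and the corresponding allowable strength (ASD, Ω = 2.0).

R_n/Ω ≈ 187 kN (weld metal governs)

E48XX → F_EXX = 480 MPa.
t_e = 0.707 × 8 = 5.656 mm; L = 230 mm.
Weld metal: R_n/Ω = (1/2.0) × 0.6 × 480 × 5.656 × 230 × 10⁻³ = 187.3 kN.
Base metal (shear rupture): R_n/Ω = (1/2.0) × 0.6 × 410 × 14 × 230 × 10⁻³ = 396.1 kN.
Governing: weld metal.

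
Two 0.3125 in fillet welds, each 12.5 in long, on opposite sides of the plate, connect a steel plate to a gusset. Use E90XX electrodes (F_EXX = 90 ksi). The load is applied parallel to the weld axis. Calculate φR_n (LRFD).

Effective throat t_e = 0.707 × 0.3125 = 0.2209 in.
Total length L = 25 in; A_we = 0.2209 × 25 = 5.523 in².
F_nw = 0.6 F_EXX = 0.6 × 90 = 54 ksi.
φR_n = 0.75 × 54 × 5.523 = 223.7 kips.

φR_n ≈ 224 kips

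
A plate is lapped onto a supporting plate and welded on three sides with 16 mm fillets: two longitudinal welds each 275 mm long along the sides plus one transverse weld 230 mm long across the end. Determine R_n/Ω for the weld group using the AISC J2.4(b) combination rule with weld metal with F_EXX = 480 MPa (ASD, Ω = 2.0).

R_n/Ω ≈ 1320 kN

t_e = 0.707 × 16 = 11.31 mm.
R_nwl = 0.6 × 480 × 11.31 × 550 × 10⁻³ = 1792 kN (longitudinal, 2 welds).
R_nwt = 0.6 × 480 × 11.31 × 230 × 10⁻³ = 749.3 kN (transverse, base value).
(i) R_nwl + R_nwt = 2541 kN; (ii) 0.85 R_nwl + 1.5 R_nwt = 2647 kN.
R_n = max = 2647 kN [governs: (ii)]; R_n/Ω = 1324 kN.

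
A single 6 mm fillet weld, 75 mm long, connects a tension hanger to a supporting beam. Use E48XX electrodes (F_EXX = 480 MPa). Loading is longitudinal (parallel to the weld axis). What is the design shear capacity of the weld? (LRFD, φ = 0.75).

φR_n ≈ 68.7 kN

Effective throat t_e = 0.707 × 6 = 4.242 mm.
Total length L = 75 mm; A_we = 4.242 × 75 = 318.1 mm².
F_nw = 0.6 F_EXX = 0.6 × 480 = 288 MPa.
φR_n = 0.75 × 288 × 318.1 × 10⁻³ = 68.72 kN.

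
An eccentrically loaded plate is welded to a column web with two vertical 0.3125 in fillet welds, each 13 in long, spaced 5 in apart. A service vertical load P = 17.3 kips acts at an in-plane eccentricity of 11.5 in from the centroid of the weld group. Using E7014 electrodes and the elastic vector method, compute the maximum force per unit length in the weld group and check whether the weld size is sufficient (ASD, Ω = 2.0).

E70XX → F_EXX = 70 ksi.
Total weld length L_w = 26 in. Treat welds as unit-width lines.
Polar moment about centroid: J = 2[d³/12 + d(b/2)²] = 2[13³/12 + 13×2.5²] = 528.7 in³.
Direct shear f_v = P/L_w = 17.3 / 26 = 0.6654 kip/in (vertical).
Torsion M = P·e = 17.3 × 11.5 = 198.95 kip·in.
Critical point at (x, y) = (2.5, 6.5) from centroid. f_tx = M·y/J = 2.446 kip/in; f_ty = M·x/J = 0.9408 kip/in.
Resultant f_max = √[f_tx² + (f_v + f_ty)²] = √[2.446² + (0.6654 + 0.9408)²] = 2.926 kip/in.
Capacity per unit length: r_n/Ω = (1/2.0) × 0.6 × 70 × (0.707 × 0.3125) = 4.64 kip/in.
2.926 ≤ 4.64 → adequate.

f_max ≈ 2.93 kip/in; adequate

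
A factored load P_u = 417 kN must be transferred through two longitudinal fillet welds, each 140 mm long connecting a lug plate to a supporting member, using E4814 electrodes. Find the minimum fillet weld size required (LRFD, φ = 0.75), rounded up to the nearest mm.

w = 10 mm

E48XX → F_EXX = 480 MPa.
Total weld length L = 280 mm.
Required throat t_e = P_u / (φ × 0.6 F_EXX × L) = 417 / (0.75 × 0.6 × 480 × 280 × 10⁻³) = 6.895 mm.
Required leg w = t_e / 0.707 = 9.752 mm → use 10 mm.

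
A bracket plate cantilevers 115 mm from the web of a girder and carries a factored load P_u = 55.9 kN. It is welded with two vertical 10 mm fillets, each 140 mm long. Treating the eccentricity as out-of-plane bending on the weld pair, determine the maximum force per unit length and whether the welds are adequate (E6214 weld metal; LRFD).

E62XX → F_EXX = 620 MPa.
L_w = 2 × 140 = 280 mm; section modulus (unit throat) S = 2 × L²/6 = 6533 mm².
Direct shear f_v = P/L_w = 55.9×10³/280 = 199.6 N/mm.
Moment M = P × e = 55.9×10³ × 115 = 6428500 N·mm; bending f_b = M/S = 984 N/mm.
f_max = √(f_v² + f_b²) = √(199.6² + 984²) = 1004 N/mm.
φr_n = 0.75 × 0.6 × 620 × (0.707 × 10) = 1973 N/mm → adequate.

f_max ≈ 1000 N/mm; adequate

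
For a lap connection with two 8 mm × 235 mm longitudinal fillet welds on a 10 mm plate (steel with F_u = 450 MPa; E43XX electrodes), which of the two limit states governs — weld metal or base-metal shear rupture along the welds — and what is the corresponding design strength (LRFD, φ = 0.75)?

φR_n ≈ 514 kN (weld metal governs)

E43XX → F_EXX = 430 MPa.
t_e = 0.707 × 8 = 5.656 mm; L = 470 mm.
Weld metal: φR_n = 0.75 × 0.6 × 430 × 5.656 × 470 × 10⁻³ = 514.4 kN.
Base metal (shear rupture): φR_n = 0.75 × 0.6 × 450 × 10 × 470 × 10⁻³ = 951.8 kN.
Governing: weld metal.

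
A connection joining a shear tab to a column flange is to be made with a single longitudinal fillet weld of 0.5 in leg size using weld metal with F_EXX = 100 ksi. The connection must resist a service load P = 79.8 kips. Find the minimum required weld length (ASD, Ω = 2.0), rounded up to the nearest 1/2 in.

L = 8 in

Throat t_e = 0.707 × 0.5 = 0.3535 in.
r_n/Ω = (0.6 × 100 × 0.3535) / 2.0 = 10.6 kip/in.
L_req = P / (r_n/Ω) = 79.8 / 10.6 = 7.525 in total.
Round up → use L = 8 in.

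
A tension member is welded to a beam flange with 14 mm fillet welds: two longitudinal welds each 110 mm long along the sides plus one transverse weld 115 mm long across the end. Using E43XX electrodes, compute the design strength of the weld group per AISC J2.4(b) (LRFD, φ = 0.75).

E43XX → F_EXX = 430 MPa.
t_e = 0.707 × 14 = 9.898 mm.
R_nwl = 0.6 × 430 × 9.898 × 220 × 10⁻³ = 561.8 kN (longitudinal, 2 welds).
R_nwt = 0.6 × 430 × 9.898 × 115 × 10⁻³ = 293.7 kN (transverse, base value).
(i) R_nwl + R_nwt = 855.5 kN; (ii) 0.85 R_nwl + 1.5 R_nwt = 918 kN.
R_n = max = 918 kN [governs: (ii)]; φR_n = 688.5 kN.

φR_n ≈ 689 kN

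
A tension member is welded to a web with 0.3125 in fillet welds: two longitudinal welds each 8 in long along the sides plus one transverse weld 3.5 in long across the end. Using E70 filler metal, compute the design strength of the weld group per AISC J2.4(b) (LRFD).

E70XX → F_EXX = 70 ksi.
t_e = 0.707 × 0.3125 = 0.2209 in.
R_nwl = 0.6 × 70 × 0.2209 × 16 = 148.5 kip (longitudinal, 2 welds).
R_nwt = 0.6 × 70 × 0.2209 × 3.5 = 32.48 kip (transverse, base value).
(i) R_nwl + R_nwt = 180.9 kip; (ii) 0.85 R_nwl + 1.5 R_nwt = 174.9 kip.
R_n = max = 180.9 kip [governs: (i)]; φR_n = 135.7 kip.

φR_n ≈ 136 kip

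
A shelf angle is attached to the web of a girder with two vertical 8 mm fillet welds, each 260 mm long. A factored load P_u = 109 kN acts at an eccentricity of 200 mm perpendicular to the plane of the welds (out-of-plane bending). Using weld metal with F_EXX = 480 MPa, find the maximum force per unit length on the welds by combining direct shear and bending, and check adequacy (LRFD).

L_w = 2 × 260 = 520 mm; section modulus (unit throat) S = 2 × L²/6 = 22530 mm².
Direct shear f_v = P/L_w = 109×10³/520 = 209.6 N/mm.
Moment M = P × e = 109×10³ × 200 = 21800000 N·mm; bending f_b = M/S = 967.5 N/mm.
f_max = √(f_v² + f_b²) = √(209.6² + 967.5²) = 989.9 N/mm.
φr_n = 0.75 × 0.6 × 480 × (0.707 × 8) = 1222 N/mm → adequate.

f_max ≈ 990 N/mm; adequate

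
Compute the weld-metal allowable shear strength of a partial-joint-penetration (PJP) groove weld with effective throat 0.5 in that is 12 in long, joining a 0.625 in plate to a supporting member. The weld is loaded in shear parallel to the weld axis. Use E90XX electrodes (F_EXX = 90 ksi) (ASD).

Effective throat (given) t_e = 0.5 in.
A_we = 0.5 × 12 = 6 in².
F_nw = 0.6 F_EXX = 54 ksi.
R_n/Ω = (54 × 6) / 2.0 = 162 kips.

R_n/Ω ≈ 162 kips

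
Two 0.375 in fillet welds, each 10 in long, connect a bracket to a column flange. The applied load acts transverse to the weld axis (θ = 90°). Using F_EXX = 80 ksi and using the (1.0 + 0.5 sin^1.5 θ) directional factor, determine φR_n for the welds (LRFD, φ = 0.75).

t_e = 0.707 × 0.375 = 0.2651 in; A_we = 0.2651 × 20 = 5.303 in².
Directional factor: 1.0 + 0.5 sin^1.5(90°) = 1.5.
F_nw = 0.6 × 80 × 1.5 = 72 ksi.
φR_n = 0.75 × 72 × 5.303 = 286.3 kip.

φR_n ≈ 286 kip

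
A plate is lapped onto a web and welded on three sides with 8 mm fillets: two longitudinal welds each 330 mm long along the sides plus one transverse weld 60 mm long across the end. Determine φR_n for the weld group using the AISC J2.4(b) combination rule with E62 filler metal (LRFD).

φR_n ≈ 1140 kN

E62XX → F_EXX = 620 MPa.
t_e = 0.707 × 8 = 5.656 mm.
R_nwl = 0.6 × 620 × 5.656 × 660 × 10⁻³ = 1389 kN (longitudinal, 2 welds).
R_nwt = 0.6 × 620 × 5.656 × 60 × 10⁻³ = 126.2 kN (transverse, base value).
(i) R_nwl + R_nwt = 1515 kN; (ii) 0.85 R_nwl + 1.5 R_nwt = 1370 kN.
R_n = max = 1515 kN [governs: (i)]; φR_n = 1136 kN.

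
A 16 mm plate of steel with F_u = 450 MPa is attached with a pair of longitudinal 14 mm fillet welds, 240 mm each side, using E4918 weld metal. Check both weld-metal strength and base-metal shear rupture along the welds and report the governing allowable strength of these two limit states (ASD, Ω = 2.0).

R_n/Ω ≈ 698 kN (weld metal governs)

E49XX → F_EXX = 490 MPa.
t_e = 0.707 × 14 = 9.898 mm; L = 480 mm.
Weld metal: R_n/Ω = (1/2.0) × 0.6 × 490 × 9.898 × 480 × 10⁻³ = 698.4 kN.
Base metal (shear rupture): R_n/Ω = (1/2.0) × 0.6 × 450 × 16 × 480 × 10⁻³ = 1037 kN.
Governing: weld metal.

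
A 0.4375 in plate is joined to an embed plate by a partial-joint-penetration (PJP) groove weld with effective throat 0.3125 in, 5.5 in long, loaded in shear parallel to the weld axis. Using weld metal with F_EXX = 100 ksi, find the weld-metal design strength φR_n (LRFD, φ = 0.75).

Effective throat (given) t_e = 0.3125 in.
A_we = 0.3125 × 5.5 = 1.719 in².
F_nw = 0.6 F_EXX = 60 ksi.
φR_n = 0.75 × 60 × 1.719 = 77.34 kips.

φR_n ≈ 77.3 kips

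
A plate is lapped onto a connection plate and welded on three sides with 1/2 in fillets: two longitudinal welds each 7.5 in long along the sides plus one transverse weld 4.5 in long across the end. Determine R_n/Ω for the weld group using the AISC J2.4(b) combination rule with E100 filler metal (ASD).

E100XX → F_EXX = 100 ksi.
t_e = 0.707 × 0.5 = 0.3535 in.
R_nwl = 0.6 × 100 × 0.3535 × 15 = 318.1 kips (longitudinal, 2 welds).
R_nwt = 0.6 × 100 × 0.3535 × 4.5 = 95.44 kips (transverse, base value).
(i) R_nwl + R_nwt = 413.6 kips; (ii) 0.85 R_nwl + 1.5 R_nwt = 413.6 kips.
R_n = max = 413.6 kips [governs: (i)]; R_n/Ω = 206.8 kips.

R_n/Ω ≈ 207 kips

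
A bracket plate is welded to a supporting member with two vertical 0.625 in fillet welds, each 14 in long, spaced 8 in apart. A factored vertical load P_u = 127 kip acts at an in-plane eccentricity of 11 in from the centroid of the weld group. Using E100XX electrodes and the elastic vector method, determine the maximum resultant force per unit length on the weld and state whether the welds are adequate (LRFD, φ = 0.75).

E100XX → F_EXX = 100 ksi.
Total weld length L_w = 28 in. Treat welds as unit-width lines.
Polar moment about centroid: J = 2[d³/12 + d(b/2)²] = 2[14³/12 + 14×4²] = 905.3 in³.
Direct shear f_v = P/L_w = 127 / 28 = 4.536 kip/in (vertical).
Torsion M = P·e = 127 × 11 = 1397 kip·in.
Critical point at (x, y) = (4, 7) from centroid. f_tx = M·y/J = 10.8 kip/in; f_ty = M·x/J = 6.172 kip/in.
Resultant f_max = √[f_tx² + (f_v + f_ty)²] = √[10.8² + (4.536 + 6.172)²] = 15.21 kip/in.
Capacity per unit length: φr_n = 0.75 × 0.6 × 100 × (0.707 × 0.625) = 19.88 kip/in.
15.21 ≤ 19.88 → adequate.

f_max ≈ 15.2 kip/in; adequate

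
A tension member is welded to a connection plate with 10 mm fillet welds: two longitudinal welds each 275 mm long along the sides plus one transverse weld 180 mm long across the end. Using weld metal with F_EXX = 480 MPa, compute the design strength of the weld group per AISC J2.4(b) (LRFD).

φR_n ≈ 1130 kN

t_e = 0.707 × 10 = 7.07 mm.
R_nwl = 0.6 × 480 × 7.07 × 550 × 10⁻³ = 1120 kN (longitudinal, 2 welds).
R_nwt = 0.6 × 480 × 7.07 × 180 × 10⁻³ = 366.5 kN (transverse, base value).
(i) R_nwl + R_nwt = 1486 kN; (ii) 0.85 R_nwl + 1.5 R_nwt = 1502 kN.
R_n = max = 1502 kN [governs: (ii)]; φR_n = 1126 kN.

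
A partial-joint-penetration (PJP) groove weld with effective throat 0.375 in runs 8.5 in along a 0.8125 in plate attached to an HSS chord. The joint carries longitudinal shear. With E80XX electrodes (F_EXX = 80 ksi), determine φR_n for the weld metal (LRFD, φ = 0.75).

Effective throat (given) t_e = 0.375 in.
A_we = 0.375 × 8.5 = 3.188 in².
F_nw = 0.6 F_EXX = 48 ksi.
φR_n = 0.75 × 48 × 3.188 = 114.8 kips.

φR_n ≈ 115 kips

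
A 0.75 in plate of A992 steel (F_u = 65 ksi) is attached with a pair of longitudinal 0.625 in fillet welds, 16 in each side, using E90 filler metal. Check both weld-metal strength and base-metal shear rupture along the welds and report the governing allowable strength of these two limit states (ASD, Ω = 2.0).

E90XX → F_EXX = 90 ksi.
t_e = 0.707 × 0.625 = 0.4419 in; L = 32 in.
Weld metal: R_n/Ω = (1/2.0) × 0.6 × 90 × 0.4419 × 32 = 381.8 kips.
Base metal (shear rupture): R_n/Ω = (1/2.0) × 0.6 × 65 × 0.75 × 32 = 468 kips.
Governing: weld metal.

R_n/Ω ≈ 382 kips (weld metal governs)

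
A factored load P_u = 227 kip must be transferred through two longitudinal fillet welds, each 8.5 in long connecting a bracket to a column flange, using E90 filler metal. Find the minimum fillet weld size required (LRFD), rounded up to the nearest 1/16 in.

w = 1/2 in

E90XX → F_EXX = 90 ksi.
Total weld length L = 17 in.
Required throat t_e = P_u / (φ × 0.6 F_EXX × L) = 227 / (0.75 × 0.6 × 90 × 17) = 0.3297 in.
Required leg w = t_e / 0.707 = 0.4663 in → use 1/2 in.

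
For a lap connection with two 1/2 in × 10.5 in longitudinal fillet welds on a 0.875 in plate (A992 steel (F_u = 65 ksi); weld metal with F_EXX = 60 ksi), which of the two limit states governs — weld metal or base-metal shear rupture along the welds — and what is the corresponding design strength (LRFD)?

φR_n ≈ 200 kip (weld metal governs)

t_e = 0.707 × 0.5 = 0.3535 in; L = 21 in.
Weld metal: φR_n = 0.75 × 0.6 × 60 × 0.3535 × 21 = 200.4 kip.
Base metal (shear rupture): φR_n = 0.75 × 0.6 × 65 × 0.875 × 21 = 537.5 kip.
Governing: weld metal.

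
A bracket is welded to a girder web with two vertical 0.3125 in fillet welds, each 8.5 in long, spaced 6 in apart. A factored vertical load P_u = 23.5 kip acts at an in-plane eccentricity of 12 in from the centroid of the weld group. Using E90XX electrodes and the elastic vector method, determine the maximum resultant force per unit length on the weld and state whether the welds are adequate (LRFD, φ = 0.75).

f_max ≈ 6.64 kip/in; adequate

E90XX → F_EXX = 90 ksi.
Total weld length L_w = 17 in. Treat welds as unit-width lines.
Polar moment about centroid: J = 2[d³/12 + d(b/2)²] = 2[8.5³/12 + 8.5×3²] = 255.4 in³.
Direct shear f_v = P/L_w = 23.5 / 17 = 1.382 kip/in (vertical).
Torsion M = P·e = 23.5 × 12 = 282 kip·in.
Critical point at (x, y) = (3, 4.25) from centroid. f_tx = M·y/J = 4.693 kip/in; f_ty = M·x/J = 3.313 kip/in.
Resultant f_max = √[f_tx² + (f_v + f_ty)²] = √[4.693² + (1.382 + 3.313)²] = 6.639 kip/in.
Capacity per unit length: φr_n = 0.75 × 0.6 × 90 × (0.707 × 0.3125) = 8.948 kip/in.
6.639 ≤ 8.948 → adequate.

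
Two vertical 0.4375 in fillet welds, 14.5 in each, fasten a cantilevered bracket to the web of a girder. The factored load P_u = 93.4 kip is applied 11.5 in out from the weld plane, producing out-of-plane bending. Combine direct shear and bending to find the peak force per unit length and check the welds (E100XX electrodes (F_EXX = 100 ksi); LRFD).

f_max ≈ 15.7 kip/in; NOT adequate

L_w = 2 × 14.5 = 29 in; section modulus (unit throat) S = 2 × L²/6 = 70.08 in².
Direct shear f_v = P/L_w = 93.4/29 = 3.221 kip/in.
Moment M = P × e = 93.4 × 11.5 = 1074.1 kip·in; bending f_b = M/S = 15.33 kip/in.
f_max = √(f_v² + f_b²) = √(3.221² + 15.33²) = 15.66 kip/in.
φr_n = 0.75 × 0.6 × 100 × (0.707 × 0.4375) = 13.92 kip/in → NOT adequate.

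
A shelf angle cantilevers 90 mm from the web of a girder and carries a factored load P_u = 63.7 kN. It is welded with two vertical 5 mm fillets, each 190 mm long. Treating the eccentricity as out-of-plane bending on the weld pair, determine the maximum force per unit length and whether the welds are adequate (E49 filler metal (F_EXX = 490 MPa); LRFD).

f_max ≈ 505 N/mm; adequate

L_w = 2 × 190 = 380 mm; section modulus (unit throat) S = 2 × L²/6 = 12030 mm².
Direct shear f_v = P/L_w = 63.7×10³/380 = 167.6 N/mm.
Moment M = P × e = 63.7×10³ × 90 = 5733000 N·mm; bending f_b = M/S = 476.4 N/mm.
f_max = √(f_v² + f_b²) = √(167.6² + 476.4²) = 505.1 N/mm.
φr_n = 0.75 × 0.6 × 490 × (0.707 × 5) = 779.5 N/mm → adequate.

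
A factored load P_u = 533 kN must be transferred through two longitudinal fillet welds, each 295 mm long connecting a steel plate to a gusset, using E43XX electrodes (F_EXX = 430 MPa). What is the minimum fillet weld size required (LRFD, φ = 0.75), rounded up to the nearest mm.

Total weld length L = 590 mm.
Required throat t_e = P_u / (φ × 0.6 F_EXX × L) = 533 / (0.75 × 0.6 × 430 × 590 × 10⁻³) = 4.669 mm.
Required leg w = t_e / 0.707 = 6.604 mm → use 7 mm.

w = 7 mm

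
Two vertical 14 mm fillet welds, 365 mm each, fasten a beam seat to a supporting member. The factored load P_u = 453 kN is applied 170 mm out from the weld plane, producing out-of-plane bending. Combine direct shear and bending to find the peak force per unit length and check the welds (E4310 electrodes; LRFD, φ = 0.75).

E43XX → F_EXX = 430 MPa.
L_w = 2 × 365 = 730 mm; section modulus (unit throat) S = 2 × L²/6 = 44410 mm².
Direct shear f_v = P/L_w = 453×10³/730 = 620.5 N/mm.
Moment M = P × e = 453×10³ × 170 = 77010000 N·mm; bending f_b = M/S = 1734 N/mm.
f_max = √(f_v² + f_b²) = √(620.5² + 1734²) = 1842 N/mm.
φr_n = 0.75 × 0.6 × 430 × (0.707 × 14) = 1915 N/mm → adequate.

f_max ≈ 1840 N/mm; adequate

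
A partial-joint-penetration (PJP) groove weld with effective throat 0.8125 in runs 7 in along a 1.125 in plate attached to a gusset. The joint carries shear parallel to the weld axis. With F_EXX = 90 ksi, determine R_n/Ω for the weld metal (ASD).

Effective throat (given) t_e = 0.8125 in.
A_we = 0.8125 × 7 = 5.688 in².
F_nw = 0.6 F_EXX = 54 ksi.
R_n/Ω = (54 × 5.688) / 2.0 = 153.6 kip.

R_n/Ω ≈ 154 kip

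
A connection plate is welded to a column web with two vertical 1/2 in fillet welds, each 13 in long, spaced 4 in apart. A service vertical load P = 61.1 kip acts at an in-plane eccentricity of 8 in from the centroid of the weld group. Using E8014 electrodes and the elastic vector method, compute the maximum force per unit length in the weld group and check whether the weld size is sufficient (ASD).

E80XX → F_EXX = 80 ksi.
Total weld length L_w = 26 in. Treat welds as unit-width lines.
Polar moment about centroid: J = 2[d³/12 + d(b/2)²] = 2[13³/12 + 13×2²] = 470.2 in³.
Direct shear f_v = P/L_w = 61.1 / 26 = 2.35 kip/in (vertical).
Torsion M = P·e = 61.1 × 8 = 488.8 kip·in.
Critical point at (x, y) = (2, 6.5) from centroid. f_tx = M·y/J = 6.758 kip/in; f_ty = M·x/J = 2.079 kip/in.
Resultant f_max = √[f_tx² + (f_v + f_ty)²] = √[6.758² + (2.35 + 2.079)²] = 8.08 kip/in.
Capacity per unit length: r_n/Ω = (1/2.0) × 0.6 × 80 × (0.707 × 0.5) = 8.484 kip/in.
8.08 ≤ 8.484 → adequate.

f_max ≈ 8.08 kip/in; adequate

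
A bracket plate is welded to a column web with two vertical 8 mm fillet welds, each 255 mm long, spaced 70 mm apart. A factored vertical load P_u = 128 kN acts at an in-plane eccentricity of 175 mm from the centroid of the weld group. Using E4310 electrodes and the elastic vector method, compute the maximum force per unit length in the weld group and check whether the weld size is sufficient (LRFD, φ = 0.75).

f_max ≈ 971 N/mm; adequate

E43XX → F_EXX = 430 MPa.
Total weld length L_w = 510 mm. Treat welds as unit-width lines.
Polar moment about centroid: J = 2[d³/12 + d(b/2)²] = 2[255³/12 + 255×35²] = 3388000 mm³.
Direct shear f_v = P/L_w = 128×10³ / 510 = 251 N/mm (vertical).
Torsion M = P·e = 128×10³ × 175 = 22400000 N·mm.
Critical point at (x, y) = (35, 127.5) from centroid. f_tx = M·y/J = 842.9 N/mm; f_ty = M·x/J = 231.4 N/mm.
Resultant f_max = √[f_tx² + (f_v + f_ty)²] = √[842.9² + (251 + 231.4)²] = 971.2 N/mm.
Capacity per unit length: φr_n = 0.75 × 0.6 × 430 × (0.707 × 8) = 1094 N/mm.
971.2 ≤ 1094 → adequate.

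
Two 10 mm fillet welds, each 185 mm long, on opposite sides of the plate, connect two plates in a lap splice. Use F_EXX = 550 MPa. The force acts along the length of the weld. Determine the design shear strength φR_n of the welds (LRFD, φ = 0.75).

φR_n ≈ 647 kN

Effective throat t_e = 0.707 × 10 = 7.07 mm.
Total length L = 370 mm; A_we = 7.07 × 370 = 2616 mm².
F_nw = 0.6 F_EXX = 0.6 × 550 = 330 MPa.
φR_n = 0.75 × 330 × 2616 × 10⁻³ = 647.4 kN.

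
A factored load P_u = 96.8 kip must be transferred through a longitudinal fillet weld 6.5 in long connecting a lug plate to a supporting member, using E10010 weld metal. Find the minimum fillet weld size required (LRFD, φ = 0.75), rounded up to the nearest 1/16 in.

w = 1/2 in

E100XX → F_EXX = 100 ksi.
Total weld length L = 6.5 in.
Required throat t_e = P_u / (φ × 0.6 F_EXX × L) = 96.8 / (0.75 × 0.6 × 100 × 6.5) = 0.3309 in.
Required leg w = t_e / 0.707 = 0.4681 in → use 1/2 in.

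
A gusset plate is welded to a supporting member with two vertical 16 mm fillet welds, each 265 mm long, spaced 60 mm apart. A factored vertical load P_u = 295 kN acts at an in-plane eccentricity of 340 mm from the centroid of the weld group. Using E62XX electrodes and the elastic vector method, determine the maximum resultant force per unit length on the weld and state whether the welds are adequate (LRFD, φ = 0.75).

f_max ≈ 3970 N/mm; NOT adequate

E62XX → F_EXX = 620 MPa.
Total weld length L_w = 530 mm. Treat welds as unit-width lines.
Polar moment about centroid: J = 2[d³/12 + d(b/2)²] = 2[265³/12 + 265×30²] = 3579000 mm³.
Direct shear f_v = P/L_w = 295×10³ / 530 = 556.6 N/mm (vertical).
Torsion M = P·e = 295×10³ × 340 = 100300000 N·mm.
Critical point at (x, y) = (30, 132.5) from centroid. f_tx = M·y/J = 3714 N/mm; f_ty = M·x/J = 840.8 N/mm.
Resultant f_max = √[f_tx² + (f_v + f_ty)²] = √[3714² + (556.6 + 840.8)²] = 3968 N/mm.
Capacity per unit length: φr_n = 0.75 × 0.6 × 620 × (0.707 × 16) = 3156 N/mm.
3968 > 3156 → NOT adequate.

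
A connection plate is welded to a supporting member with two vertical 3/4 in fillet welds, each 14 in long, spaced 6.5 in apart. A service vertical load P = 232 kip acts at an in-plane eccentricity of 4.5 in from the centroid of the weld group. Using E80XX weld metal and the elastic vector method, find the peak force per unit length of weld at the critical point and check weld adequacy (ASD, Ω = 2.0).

f_max ≈ 16.1 kip/in; NOT adequate

E80XX → F_EXX = 80 ksi.
Total weld length L_w = 28 in. Treat welds as unit-width lines.
Polar moment about centroid: J = 2[d³/12 + d(b/2)²] = 2[14³/12 + 14×3.25²] = 753.1 in³.
Direct shear f_v = P/L_w = 232 / 28 = 8.286 kip/in (vertical).
Torsion M = P·e = 232 × 4.5 = 1044 kip·in.
Critical point at (x, y) = (3.25, 7) from centroid. f_tx = M·y/J = 9.704 kip/in; f_ty = M·x/J = 4.505 kip/in.
Resultant f_max = √[f_tx² + (f_v + f_ty)²] = √[9.704² + (8.286 + 4.505)²] = 16.06 kip/in.
Capacity per unit length: r_n/Ω = (1/2.0) × 0.6 × 80 × (0.707 × 0.75) = 12.73 kip/in.
16.06 > 12.73 → NOT adequate.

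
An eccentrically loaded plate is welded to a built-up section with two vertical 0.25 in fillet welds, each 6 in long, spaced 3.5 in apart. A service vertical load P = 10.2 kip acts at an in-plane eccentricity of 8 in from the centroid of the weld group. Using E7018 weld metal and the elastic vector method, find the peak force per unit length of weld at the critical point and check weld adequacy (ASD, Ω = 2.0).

f_max ≈ 4.39 kip/in; NOT adequate

E70XX → F_EXX = 70 ksi.
Total weld length L_w = 12 in. Treat welds as unit-width lines.
Polar moment about centroid: J = 2[d³/12 + d(b/2)²] = 2[6³/12 + 6×1.75²] = 72.75 in³.
Direct shear f_v = P/L_w = 10.2 / 12 = 0.85 kip/in (vertical).
Torsion M = P·e = 10.2 × 8 = 81.6 kip·in.
Critical point at (x, y) = (1.75, 3) from centroid. f_tx = M·y/J = 3.365 kip/in; f_ty = M·x/J = 1.963 kip/in.
Resultant f_max = √[f_tx² + (f_v + f_ty)²] = √[3.365² + (0.85 + 1.963)²] = 4.386 kip/in.
Capacity per unit length: r_n/Ω = (1/2.0) × 0.6 × 70 × (0.707 × 0.25) = 3.712 kip/in.
4.386 > 3.712 → NOT adequate.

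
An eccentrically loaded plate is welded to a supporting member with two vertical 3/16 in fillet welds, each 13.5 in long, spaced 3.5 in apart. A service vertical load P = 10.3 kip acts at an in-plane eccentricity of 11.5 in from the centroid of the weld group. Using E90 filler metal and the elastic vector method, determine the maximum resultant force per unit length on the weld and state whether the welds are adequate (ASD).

E90XX → F_EXX = 90 ksi.
Total weld length L_w = 27 in. Treat welds as unit-width lines.
Polar moment about centroid: J = 2[d³/12 + d(b/2)²] = 2[13.5³/12 + 13.5×1.75²] = 492.8 in³.
Direct shear f_v = P/L_w = 10.3 / 27 = 0.3815 kip/in (vertical).
Torsion M = P·e = 10.3 × 11.5 = 118.45 kip·in.
Critical point at (x, y) = (1.75, 6.75) from centroid. f_tx = M·y/J = 1.623 kip/in; f_ty = M·x/J = 0.4207 kip/in.
Resultant f_max = √[f_tx² + (f_v + f_ty)²] = √[1.623² + (0.3815 + 0.4207)²] = 1.81 kip/in.
Capacity per unit length: r_n/Ω = (1/2.0) × 0.6 × 90 × (0.707 × 0.1875) = 3.579 kip/in.
1.81 ≤ 3.579 → adequate.

f_max ≈ 1.81 kip/in; adequate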